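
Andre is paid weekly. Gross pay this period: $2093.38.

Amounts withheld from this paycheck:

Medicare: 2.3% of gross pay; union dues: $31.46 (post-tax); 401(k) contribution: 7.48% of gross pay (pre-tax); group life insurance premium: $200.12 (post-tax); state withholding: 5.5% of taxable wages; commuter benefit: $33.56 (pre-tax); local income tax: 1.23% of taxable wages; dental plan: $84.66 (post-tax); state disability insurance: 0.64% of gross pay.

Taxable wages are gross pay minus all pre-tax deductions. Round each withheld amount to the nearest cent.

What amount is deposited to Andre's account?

$1397.36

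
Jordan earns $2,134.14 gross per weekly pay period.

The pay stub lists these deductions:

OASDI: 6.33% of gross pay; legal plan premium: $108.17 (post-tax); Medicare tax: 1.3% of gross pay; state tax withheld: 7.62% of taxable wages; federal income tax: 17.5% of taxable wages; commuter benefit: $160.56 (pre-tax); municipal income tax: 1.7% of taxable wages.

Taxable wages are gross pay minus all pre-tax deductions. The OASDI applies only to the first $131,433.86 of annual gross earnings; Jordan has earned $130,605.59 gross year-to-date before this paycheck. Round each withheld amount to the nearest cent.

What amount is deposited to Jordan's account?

$1,255.92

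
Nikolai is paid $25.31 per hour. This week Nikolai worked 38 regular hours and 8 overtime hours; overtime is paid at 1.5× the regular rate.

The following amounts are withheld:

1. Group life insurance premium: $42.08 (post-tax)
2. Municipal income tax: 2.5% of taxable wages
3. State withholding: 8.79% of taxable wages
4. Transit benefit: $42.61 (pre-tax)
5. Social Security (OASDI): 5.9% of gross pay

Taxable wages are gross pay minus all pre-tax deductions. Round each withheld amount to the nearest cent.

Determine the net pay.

Regular pay: 38 × $25.31 = $961.78
Overtime pay: 8 × $25.31 × 1.5 = $303.72
Gross pay = $961.78 + $303.72 = $1265.50
Transit benefit: $42.61
Taxable wages = $1265.50 − $42.61 = $1222.89
Municipal income tax: $1222.89 × 0.025 = $30.57
State withholding: $1222.89 × 0.0879 = $107.49
Social Security (OASDI): $1265.50 × 0.059 = $74.66
Group life insurance premium: $42.08
Total deductions = $42.61 + $30.57 + $107.49 + $74.66 + $42.08 = $297.41
Net pay = $1265.50 − $297.41 = $968.09

$968.09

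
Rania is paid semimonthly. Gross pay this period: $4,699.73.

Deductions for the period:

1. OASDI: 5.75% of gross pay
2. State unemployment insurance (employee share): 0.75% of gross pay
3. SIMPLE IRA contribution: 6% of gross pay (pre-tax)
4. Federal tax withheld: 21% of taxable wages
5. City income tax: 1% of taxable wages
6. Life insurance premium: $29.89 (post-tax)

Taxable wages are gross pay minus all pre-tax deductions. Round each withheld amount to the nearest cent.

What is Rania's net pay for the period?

$3,110.47

SIMPLE IRA contribution: $4,699.73 × 0.06 = $281.98
Taxable wages = $4,699.73 − $281.98 = $4,417.75
Federal tax withheld: $4,417.75 × 0.21 = $927.73
City income tax: $4,417.75 × 0.01 = $44.18
State unemployment insurance (employee share): $4,699.73 × 0.0075 = $35.25
OASDI: $4,699.73 × 0.0575 = $270.23
Life insurance premium: $29.89
Total deductions = $281.98 + $927.73 + $44.18 + $35.25 + $270.23 + $29.89 = $1,589.26
Net pay = $4,699.73 − $1,589.26 = $3,110.47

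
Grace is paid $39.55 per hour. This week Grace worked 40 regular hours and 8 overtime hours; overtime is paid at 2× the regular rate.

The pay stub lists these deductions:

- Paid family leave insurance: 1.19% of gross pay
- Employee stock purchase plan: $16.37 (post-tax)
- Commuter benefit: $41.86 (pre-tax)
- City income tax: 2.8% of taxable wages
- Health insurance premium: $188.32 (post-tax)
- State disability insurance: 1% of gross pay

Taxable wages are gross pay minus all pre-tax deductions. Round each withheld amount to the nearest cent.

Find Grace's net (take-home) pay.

$1858.90

Regular pay: 40 × $39.55 = $1582.00
Overtime pay: 8 × $39.55 × 2 = $632.80
Gross pay = $1582.00 + $632.80 = $2214.80
Commuter benefit: $41.86
Taxable wages = $2214.80 − $41.86 = $2172.94
City income tax: $2172.94 × 0.028 = $60.84
State disability insurance: $2214.80 × 0.01 = $22.15
Paid family leave insurance: $2214.80 × 0.0119 = $26.36
Health insurance premium: $188.32
Employee stock purchase plan: $16.37
Total deductions = $41.86 + $60.84 + $22.15 + $26.36 + $188.32 + $16.37 = $355.90
Net pay = $2214.80 − $355.90 = $1858.90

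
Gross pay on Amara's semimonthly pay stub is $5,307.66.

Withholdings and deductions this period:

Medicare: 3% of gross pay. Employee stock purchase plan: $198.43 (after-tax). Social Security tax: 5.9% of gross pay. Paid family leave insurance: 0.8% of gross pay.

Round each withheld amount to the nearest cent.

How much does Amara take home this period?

Medicare: $5,307.66 × 0.03 = $159.23
Social Security tax: $5,307.66 × 0.059 = $313.15
Paid family leave insurance: $5,307.66 × 0.008 = $42.46
Employee stock purchase plan: $198.43
Total deductions = $159.23 + $313.15 + $42.46 + $198.43 = $713.27
Net pay = $5,307.66 − $713.27 = $4,594.39

$4,594.39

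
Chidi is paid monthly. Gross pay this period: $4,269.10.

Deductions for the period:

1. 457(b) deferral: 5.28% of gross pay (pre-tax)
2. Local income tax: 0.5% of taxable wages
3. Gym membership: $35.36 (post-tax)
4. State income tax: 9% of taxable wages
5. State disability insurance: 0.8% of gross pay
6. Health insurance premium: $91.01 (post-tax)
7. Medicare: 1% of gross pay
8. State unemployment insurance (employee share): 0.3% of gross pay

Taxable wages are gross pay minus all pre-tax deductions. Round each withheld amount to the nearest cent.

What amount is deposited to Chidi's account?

$3,443.52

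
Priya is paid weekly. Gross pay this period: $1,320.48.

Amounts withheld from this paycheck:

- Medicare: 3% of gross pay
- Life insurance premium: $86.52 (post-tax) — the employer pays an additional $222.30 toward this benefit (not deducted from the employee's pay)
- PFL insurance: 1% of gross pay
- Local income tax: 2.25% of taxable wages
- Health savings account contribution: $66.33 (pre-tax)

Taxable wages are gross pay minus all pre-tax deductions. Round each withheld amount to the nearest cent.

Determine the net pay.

$1,086.60

Health savings account contribution: $66.33
Taxable wages = $1,320.48 − $66.33 = $1,254.15
Local income tax: $1,254.15 × 0.0225 = $28.22
PFL insurance: $1,320.48 × 0.01 = $13.20
Medicare: $1,320.48 × 0.03 = $39.61
Life insurance premium: $86.52
(Employer's $222.30 toward life insurance premium is not withheld from the employee.)
Total deductions = $66.33 + $28.22 + $13.20 + $39.61 + $86.52 = $233.88
Net pay = $1,320.48 − $233.88 = $1,086.60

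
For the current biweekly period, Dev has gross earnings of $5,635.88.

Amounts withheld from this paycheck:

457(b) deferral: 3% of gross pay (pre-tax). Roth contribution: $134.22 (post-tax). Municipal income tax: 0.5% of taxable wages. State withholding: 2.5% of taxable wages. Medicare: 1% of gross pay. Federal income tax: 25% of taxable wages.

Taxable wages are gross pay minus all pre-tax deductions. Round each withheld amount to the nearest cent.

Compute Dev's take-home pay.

457(b) deferral: $5,635.88 × 0.03 = $169.08
Taxable wages = $5,635.88 − $169.08 = $5,466.80
Federal income tax: $5,466.80 × 0.25 = $1,366.70
Municipal income tax: $5,466.80 × 0.005 = $27.33
State withholding: $5,466.80 × 0.025 = $136.67
Medicare: $5,635.88 × 0.01 = $56.36
Roth contribution: $134.22
Total deductions = $169.08 + $1,366.70 + $27.33 + $136.67 + $56.36 + $134.22 = $1,890.36
Net pay = $5,635.88 − $1,890.36 = $3,745.52

$3,745.52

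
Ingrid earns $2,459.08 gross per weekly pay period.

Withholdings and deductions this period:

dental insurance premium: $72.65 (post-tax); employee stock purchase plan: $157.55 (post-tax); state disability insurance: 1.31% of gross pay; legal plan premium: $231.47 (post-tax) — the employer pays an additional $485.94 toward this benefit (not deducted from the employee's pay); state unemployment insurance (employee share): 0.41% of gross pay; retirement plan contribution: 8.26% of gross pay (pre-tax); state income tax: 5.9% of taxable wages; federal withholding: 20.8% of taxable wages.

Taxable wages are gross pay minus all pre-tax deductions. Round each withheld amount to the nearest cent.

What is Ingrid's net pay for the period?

$1,149.66

Retirement plan contribution: $2,459.08 × 0.0826 = $203.12
Taxable wages = $2,459.08 − $203.12 = $2,255.96
State income tax: $2,255.96 × 0.059 = $133.10
Federal withholding: $2,255.96 × 0.208 = $469.24
State disability insurance: $2,459.08 × 0.0131 = $32.21
State unemployment insurance (employee share): $2,459.08 × 0.0041 = $10.08
Employee stock purchase plan: $157.55
Dental insurance premium: $72.65
Legal plan premium: $231.47
(Employer's $485.94 toward legal plan premium is not withheld from the employee.)
Total deductions = $203.12 + $133.10 + $469.24 + $32.21 + $10.08 + $157.55 + $72.65 + $231.47 = $1,309.42
Net pay = $2,459.08 − $1,309.42 = $1,149.66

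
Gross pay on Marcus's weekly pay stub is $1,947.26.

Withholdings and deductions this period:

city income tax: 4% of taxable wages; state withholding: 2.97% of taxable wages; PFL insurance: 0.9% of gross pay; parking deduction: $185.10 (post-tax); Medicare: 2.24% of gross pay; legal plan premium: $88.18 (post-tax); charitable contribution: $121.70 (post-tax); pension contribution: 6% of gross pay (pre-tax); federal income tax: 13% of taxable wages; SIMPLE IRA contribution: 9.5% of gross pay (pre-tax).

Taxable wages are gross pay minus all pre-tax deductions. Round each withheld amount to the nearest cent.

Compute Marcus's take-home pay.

$860.70

SIMPLE IRA contribution: $1,947.26 × 0.095 = $184.99
Pension contribution: $1,947.26 × 0.06 = $116.84
Pre-tax total = $184.99 + $116.84 = $301.83
Taxable wages = $1,947.26 − $301.83 = $1,645.43
City income tax: $1,645.43 × 0.04 = $65.82
State withholding: $1,645.43 × 0.0297 = $48.87
Federal income tax: $1,645.43 × 0.13 = $213.91
PFL insurance: $1,947.26 × 0.009 = $17.53
Medicare: $1,947.26 × 0.0224 = $43.62
Charitable contribution: $121.70
Parking deduction: $185.10
Legal plan premium: $88.18
Total deductions = $184.99 + $116.84 + $65.82 + $48.87 + $213.91 + $17.53 + $43.62 + $121.70 + $185.10 + $88.18 = $1,086.56
Net pay = $1,947.26 − $1,086.56 = $860.70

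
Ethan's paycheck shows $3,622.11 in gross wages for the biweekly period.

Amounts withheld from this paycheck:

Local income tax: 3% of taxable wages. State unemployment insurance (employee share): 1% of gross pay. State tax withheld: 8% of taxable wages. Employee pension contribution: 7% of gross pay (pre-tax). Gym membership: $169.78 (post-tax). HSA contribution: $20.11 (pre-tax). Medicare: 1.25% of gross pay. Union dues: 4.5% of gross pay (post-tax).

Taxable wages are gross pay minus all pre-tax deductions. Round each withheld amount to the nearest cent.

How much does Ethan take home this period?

$2,565.85

HSA contribution: $20.11
Employee pension contribution: $3,622.11 × 0.07 = $253.55
Pre-tax total = $20.11 + $253.55 = $273.66
Taxable wages = $3,622.11 − $273.66 = $3,348.45
Local income tax: $3,348.45 × 0.03 = $100.45
State tax withheld: $3,348.45 × 0.08 = $267.88
State unemployment insurance (employee share): $3,622.11 × 0.01 = $36.22
Medicare: $3,622.11 × 0.0125 = $45.28
Union dues: $3,622.11 × 0.045 = $162.99
Gym membership: $169.78
Total deductions = $20.11 + $253.55 + $100.45 + $267.88 + $36.22 + $45.28 + $162.99 + $169.78 = $1,056.26
Net pay = $3,622.11 − $1,056.26 = $2,565.85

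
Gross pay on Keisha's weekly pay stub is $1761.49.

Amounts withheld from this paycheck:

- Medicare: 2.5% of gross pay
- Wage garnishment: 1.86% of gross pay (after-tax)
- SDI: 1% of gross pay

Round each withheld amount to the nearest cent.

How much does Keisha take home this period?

$1667.08

Medicare: $1761.49 × 0.025 = $44.04
SDI: $1761.49 × 0.01 = $17.61
Wage garnishment: $1761.49 × 0.0186 = $32.76
Total deductions = $44.04 + $17.61 + $32.76 = $94.41
Net pay = $1761.49 − $94.41 = $1667.08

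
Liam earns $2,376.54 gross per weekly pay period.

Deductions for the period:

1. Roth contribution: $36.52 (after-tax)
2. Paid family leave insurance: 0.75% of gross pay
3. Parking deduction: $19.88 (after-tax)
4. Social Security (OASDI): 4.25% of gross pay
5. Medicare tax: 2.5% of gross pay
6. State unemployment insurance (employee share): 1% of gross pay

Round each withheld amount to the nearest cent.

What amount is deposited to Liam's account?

$2,118.14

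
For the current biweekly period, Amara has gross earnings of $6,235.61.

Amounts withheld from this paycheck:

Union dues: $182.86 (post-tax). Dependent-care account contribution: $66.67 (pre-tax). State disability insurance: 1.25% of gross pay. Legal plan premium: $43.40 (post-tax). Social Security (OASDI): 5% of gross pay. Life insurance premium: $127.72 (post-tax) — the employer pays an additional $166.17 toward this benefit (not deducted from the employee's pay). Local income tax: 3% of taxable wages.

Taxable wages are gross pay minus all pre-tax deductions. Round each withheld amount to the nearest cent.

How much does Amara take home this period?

Dependent-care account contribution: $66.67
Taxable wages = $6,235.61 − $66.67 = $6,168.94
Local income tax: $6,168.94 × 0.03 = $185.07
Social Security (OASDI): $6,235.61 × 0.05 = $311.78
State disability insurance: $6,235.61 × 0.0125 = $77.95
Legal plan premium: $43.40
Life insurance premium: $127.72
Union dues: $182.86
(Employer's $166.17 toward life insurance premium is not withheld from the employee.)
Total deductions = $66.67 + $185.07 + $311.78 + $77.95 + $43.40 + $127.72 + $182.86 = $995.45
Net pay = $6,235.61 − $995.45 = $5,240.16

$5,240.16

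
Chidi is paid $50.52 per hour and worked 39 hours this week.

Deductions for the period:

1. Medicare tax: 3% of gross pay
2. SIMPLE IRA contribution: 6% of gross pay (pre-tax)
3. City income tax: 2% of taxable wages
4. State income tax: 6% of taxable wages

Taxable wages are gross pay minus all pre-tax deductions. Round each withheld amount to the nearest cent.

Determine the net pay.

Gross pay: 39 × $50.52 = $1,970.28
SIMPLE IRA contribution: $1,970.28 × 0.06 = $118.22
Taxable wages = $1,970.28 − $118.22 = $1,852.06
City income tax: $1,852.06 × 0.02 = $37.04
State income tax: $1,852.06 × 0.06 = $111.12
Medicare tax: $1,970.28 × 0.03 = $59.11
Total deductions = $118.22 + $37.04 + $111.12 + $59.11 = $325.49
Net pay = $1,970.28 − $325.49 = $1,644.79

$1,644.79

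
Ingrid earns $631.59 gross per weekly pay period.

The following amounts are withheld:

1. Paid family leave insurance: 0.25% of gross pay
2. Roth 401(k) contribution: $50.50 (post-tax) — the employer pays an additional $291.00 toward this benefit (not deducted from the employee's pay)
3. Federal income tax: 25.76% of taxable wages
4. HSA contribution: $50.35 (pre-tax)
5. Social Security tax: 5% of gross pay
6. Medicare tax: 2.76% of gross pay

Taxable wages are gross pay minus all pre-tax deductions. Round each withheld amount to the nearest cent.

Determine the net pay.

$330.42

HSA contribution: $50.35
Taxable wages = $631.59 − $50.35 = $581.24
Federal income tax: $581.24 × 0.2576 = $149.73
Medicare tax: $631.59 × 0.0276 = $17.43
Paid family leave insurance: $631.59 × 0.0025 = $1.58
Social Security tax: $631.59 × 0.05 = $31.58
Roth 401(k) contribution: $50.50
(Employer's $291.00 toward Roth 401(k) contribution is not withheld from the employee.)
Total deductions = $50.35 + $149.73 + $17.43 + $1.58 + $31.58 + $50.50 = $301.17
Net pay = $631.59 − $301.17 = $330.42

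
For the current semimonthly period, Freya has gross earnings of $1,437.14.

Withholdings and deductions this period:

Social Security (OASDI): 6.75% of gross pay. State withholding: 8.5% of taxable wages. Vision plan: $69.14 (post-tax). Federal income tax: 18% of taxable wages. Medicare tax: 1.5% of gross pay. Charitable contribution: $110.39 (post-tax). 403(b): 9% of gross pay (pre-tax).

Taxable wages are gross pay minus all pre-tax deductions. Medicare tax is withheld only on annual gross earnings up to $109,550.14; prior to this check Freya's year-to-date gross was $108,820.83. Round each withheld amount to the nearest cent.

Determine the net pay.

$673.76

403(b): $1,437.14 × 0.09 = $129.34
Taxable wages = $1,437.14 − $129.34 = $1,307.80
Federal income tax: $1,307.80 × 0.18 = $235.40
State withholding: $1,307.80 × 0.085 = $111.16
Medicare tax: only $109,550.14 − $108,820.83 = $729.31 of this check is subject → $729.31 × 0.015 = $10.94
Social Security (OASDI): $1,437.14 × 0.0675 = $97.01
Vision plan: $69.14
Charitable contribution: $110.39
Total deductions = $129.34 + $235.40 + $111.16 + $10.94 + $97.01 + $69.14 + $110.39 = $763.38
Net pay = $1,437.14 − $763.38 = $673.76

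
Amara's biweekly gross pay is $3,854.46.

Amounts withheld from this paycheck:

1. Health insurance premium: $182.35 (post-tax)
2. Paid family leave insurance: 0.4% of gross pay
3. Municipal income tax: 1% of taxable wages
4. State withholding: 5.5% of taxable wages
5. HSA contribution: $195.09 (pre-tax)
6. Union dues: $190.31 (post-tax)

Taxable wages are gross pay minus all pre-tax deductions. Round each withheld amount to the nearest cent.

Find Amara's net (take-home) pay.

HSA contribution: $195.09
Taxable wages = $3,854.46 − $195.09 = $3,659.37
Municipal income tax: $3,659.37 × 0.01 = $36.59
State withholding: $3,659.37 × 0.055 = $201.27
Paid family leave insurance: $3,854.46 × 0.004 = $15.42
Health insurance premium: $182.35
Union dues: $190.31
Total deductions = $195.09 + $36.59 + $201.27 + $15.42 + $182.35 + $190.31 = $821.03
Net pay = $3,854.46 − $821.03 = $3,033.43

$3,033.43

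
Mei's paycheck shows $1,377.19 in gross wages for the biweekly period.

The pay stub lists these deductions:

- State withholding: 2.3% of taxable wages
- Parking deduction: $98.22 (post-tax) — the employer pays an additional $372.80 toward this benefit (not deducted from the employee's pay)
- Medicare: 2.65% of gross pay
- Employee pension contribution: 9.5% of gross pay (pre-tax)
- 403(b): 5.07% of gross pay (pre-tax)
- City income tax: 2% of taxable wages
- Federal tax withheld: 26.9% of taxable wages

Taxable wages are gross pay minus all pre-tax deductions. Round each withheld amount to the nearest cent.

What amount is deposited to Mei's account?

$674.74

403(b): $1,377.19 × 0.0507 = $69.82
Employee pension contribution: $1,377.19 × 0.095 = $130.83
Pre-tax total = $69.82 + $130.83 = $200.65
Taxable wages = $1,377.19 − $200.65 = $1,176.54
City income tax: $1,176.54 × 0.02 = $23.53
Federal tax withheld: $1,176.54 × 0.269 = $316.49
State withholding: $1,176.54 × 0.023 = $27.06
Medicare: $1,377.19 × 0.0265 = $36.50
Parking deduction: $98.22
(Employer's $372.80 toward parking deduction is not withheld from the employee.)
Total deductions = $69.82 + $130.83 + $23.53 + $316.49 + $27.06 + $36.50 + $98.22 = $702.45
Net pay = $1,377.19 − $702.45 = $674.74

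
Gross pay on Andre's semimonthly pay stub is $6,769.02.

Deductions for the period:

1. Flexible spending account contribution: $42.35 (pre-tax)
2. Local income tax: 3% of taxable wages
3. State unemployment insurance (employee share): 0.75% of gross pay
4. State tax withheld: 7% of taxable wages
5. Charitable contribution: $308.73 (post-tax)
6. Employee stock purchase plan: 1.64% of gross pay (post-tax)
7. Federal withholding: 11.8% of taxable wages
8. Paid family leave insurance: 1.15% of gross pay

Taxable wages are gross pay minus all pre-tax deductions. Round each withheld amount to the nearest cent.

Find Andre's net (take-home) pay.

$4,711.90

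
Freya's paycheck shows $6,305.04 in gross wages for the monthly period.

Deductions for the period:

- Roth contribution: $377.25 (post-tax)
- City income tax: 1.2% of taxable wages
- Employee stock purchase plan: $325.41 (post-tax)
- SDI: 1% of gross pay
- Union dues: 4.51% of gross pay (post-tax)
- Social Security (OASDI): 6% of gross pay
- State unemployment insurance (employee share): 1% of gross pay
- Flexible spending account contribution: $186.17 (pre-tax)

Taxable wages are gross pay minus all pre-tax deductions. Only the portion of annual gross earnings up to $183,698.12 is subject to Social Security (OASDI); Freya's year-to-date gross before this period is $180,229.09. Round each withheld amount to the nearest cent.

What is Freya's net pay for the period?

$4,724.18

Flexible spending account contribution: $186.17
Taxable wages = $6,305.04 − $186.17 = $6,118.87
City income tax: $6,118.87 × 0.012 = $73.43
SDI: $6,305.04 × 0.01 = $63.05
Social Security (OASDI): only $183,698.12 − $180,229.09 = $3,469.03 of this check is subject → $3,469.03 × 0.06 = $208.14
State unemployment insurance (employee share): $6,305.04 × 0.01 = $63.05
Roth contribution: $377.25
Employee stock purchase plan: $325.41
Union dues: $6,305.04 × 0.0451 = $284.36
Total deductions = $186.17 + $73.43 + $63.05 + $208.14 + $63.05 + $377.25 + $325.41 + $284.36 = $1,580.86
Net pay = $6,305.04 − $1,580.86 = $4,724.18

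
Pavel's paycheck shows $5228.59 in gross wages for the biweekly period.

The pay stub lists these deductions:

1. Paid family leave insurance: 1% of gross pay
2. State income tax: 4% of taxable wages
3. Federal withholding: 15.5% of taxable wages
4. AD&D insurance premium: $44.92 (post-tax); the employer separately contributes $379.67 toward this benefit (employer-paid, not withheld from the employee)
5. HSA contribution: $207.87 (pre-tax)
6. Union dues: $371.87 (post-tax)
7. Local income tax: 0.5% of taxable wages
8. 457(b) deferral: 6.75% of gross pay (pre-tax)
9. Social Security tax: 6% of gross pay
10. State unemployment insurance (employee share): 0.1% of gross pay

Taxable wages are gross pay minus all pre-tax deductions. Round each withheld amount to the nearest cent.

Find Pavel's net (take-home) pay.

$2946.20

HSA contribution: $207.87
457(b) deferral: $5228.59 × 0.0675 = $352.93
Pre-tax total = $207.87 + $352.93 = $560.80
Taxable wages = $5228.59 − $560.80 = $4667.79
Federal withholding: $4667.79 × 0.155 = $723.51
State income tax: $4667.79 × 0.04 = $186.71
Local income tax: $4667.79 × 0.005 = $23.34
State unemployment insurance (employee share): $5228.59 × 0.001 = $5.23
Social Security tax: $5228.59 × 0.06 = $313.72
Paid family leave insurance: $5228.59 × 0.01 = $52.29
AD&D insurance premium: $44.92
Union dues: $371.87
(Employer's $379.67 toward AD&D insurance premium is not withheld from the employee.)
Total deductions = $207.87 + $352.93 + $723.51 + $186.71 + $23.34 + $5.23 + $313.72 + $52.29 + $44.92 + $371.87 = $2282.39
Net pay = $5228.59 − $2282.39 = $2946.20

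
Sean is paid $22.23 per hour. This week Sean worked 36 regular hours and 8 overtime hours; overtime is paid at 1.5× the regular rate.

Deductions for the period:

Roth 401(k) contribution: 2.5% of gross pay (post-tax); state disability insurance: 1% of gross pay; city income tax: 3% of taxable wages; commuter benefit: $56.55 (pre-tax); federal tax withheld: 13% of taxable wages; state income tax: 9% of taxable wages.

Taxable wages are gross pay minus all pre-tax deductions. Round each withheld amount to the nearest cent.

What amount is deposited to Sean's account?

Regular pay: 36 × $22.23 = $800.28
Overtime pay: 8 × $22.23 × 1.5 = $266.76
Gross pay = $800.28 + $266.76 = $1,067.04
Commuter benefit: $56.55
Taxable wages = $1,067.04 − $56.55 = $1,010.49
Federal tax withheld: $1,010.49 × 0.13 = $131.36
State income tax: $1,010.49 × 0.09 = $90.94
City income tax: $1,010.49 × 0.03 = $30.31
State disability insurance: $1,067.04 × 0.01 = $10.67
Roth 401(k) contribution: $1,067.04 × 0.025 = $26.68
Total deductions = $56.55 + $131.36 + $90.94 + $30.31 + $10.67 + $26.68 = $346.51
Net pay = $1,067.04 − $346.51 = $720.53

$720.53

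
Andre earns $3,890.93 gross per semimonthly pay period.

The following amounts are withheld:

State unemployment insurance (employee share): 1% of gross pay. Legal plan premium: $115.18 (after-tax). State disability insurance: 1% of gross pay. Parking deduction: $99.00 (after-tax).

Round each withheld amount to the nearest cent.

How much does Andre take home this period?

$3,598.93

State disability insurance: $3,890.93 × 0.01 = $38.91
State unemployment insurance (employee share): $3,890.93 × 0.01 = $38.91
Parking deduction: $99.00
Legal plan premium: $115.18
Total deductions = $38.91 + $38.91 + $99.00 + $115.18 = $292.00
Net pay = $3,890.93 − $292.00 = $3,598.93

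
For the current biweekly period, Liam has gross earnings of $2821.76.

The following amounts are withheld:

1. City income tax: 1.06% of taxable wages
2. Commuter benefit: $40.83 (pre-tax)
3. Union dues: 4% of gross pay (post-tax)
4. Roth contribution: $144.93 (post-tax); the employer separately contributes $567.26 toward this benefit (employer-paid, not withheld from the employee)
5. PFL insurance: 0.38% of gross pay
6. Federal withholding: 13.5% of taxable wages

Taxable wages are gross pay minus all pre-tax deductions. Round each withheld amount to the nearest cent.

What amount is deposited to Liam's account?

$2107.50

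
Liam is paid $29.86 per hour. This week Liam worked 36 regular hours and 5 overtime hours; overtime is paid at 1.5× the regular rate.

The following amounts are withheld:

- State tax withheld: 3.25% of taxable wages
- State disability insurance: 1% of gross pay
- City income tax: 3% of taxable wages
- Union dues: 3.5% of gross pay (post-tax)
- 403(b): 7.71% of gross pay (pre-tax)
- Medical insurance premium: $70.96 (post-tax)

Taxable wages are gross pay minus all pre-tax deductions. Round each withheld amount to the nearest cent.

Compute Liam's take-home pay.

Regular pay: 36 × $29.86 = $1,074.96
Overtime pay: 5 × $29.86 × 1.5 = $223.95
Gross pay = $1,074.96 + $223.95 = $1,298.91
403(b): $1,298.91 × 0.0771 = $100.15
Taxable wages = $1,298.91 − $100.15 = $1,198.76
City income tax: $1,198.76 × 0.03 = $35.96
State tax withheld: $1,198.76 × 0.0325 = $38.96
State disability insurance: $1,298.91 × 0.01 = $12.99
Medical insurance premium: $70.96
Union dues: $1,298.91 × 0.035 = $45.46
Total deductions = $100.15 + $35.96 + $38.96 + $12.99 + $70.96 + $45.46 = $304.48
Net pay = $1,298.91 − $304.48 = $994.43

$994.43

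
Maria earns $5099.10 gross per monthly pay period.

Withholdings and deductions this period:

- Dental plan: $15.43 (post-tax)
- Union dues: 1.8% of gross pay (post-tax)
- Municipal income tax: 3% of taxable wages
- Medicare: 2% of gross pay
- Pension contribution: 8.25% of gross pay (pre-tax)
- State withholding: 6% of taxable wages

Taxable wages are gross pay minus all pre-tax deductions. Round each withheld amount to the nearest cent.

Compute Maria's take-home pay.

Pension contribution: $5099.10 × 0.0825 = $420.68
Taxable wages = $5099.10 − $420.68 = $4678.42
Municipal income tax: $4678.42 × 0.03 = $140.35
State withholding: $4678.42 × 0.06 = $280.71
Medicare: $5099.10 × 0.02 = $101.98
Dental plan: $15.43
Union dues: $5099.10 × 0.018 = $91.78
Total deductions = $420.68 + $140.35 + $280.71 + $101.98 + $15.43 + $91.78 = $1050.93
Net pay = $5099.10 − $1050.93 = $4048.17

$4048.17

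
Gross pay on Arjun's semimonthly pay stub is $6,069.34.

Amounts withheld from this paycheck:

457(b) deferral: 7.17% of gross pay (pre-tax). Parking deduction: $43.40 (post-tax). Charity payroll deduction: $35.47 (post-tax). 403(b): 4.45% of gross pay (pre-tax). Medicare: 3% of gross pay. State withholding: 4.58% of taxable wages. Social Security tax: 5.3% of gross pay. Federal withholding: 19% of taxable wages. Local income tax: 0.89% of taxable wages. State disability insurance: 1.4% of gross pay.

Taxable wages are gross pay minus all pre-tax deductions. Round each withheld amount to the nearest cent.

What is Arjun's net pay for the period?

403(b): $6,069.34 × 0.0445 = $270.09
457(b) deferral: $6,069.34 × 0.0717 = $435.17
Pre-tax total = $270.09 + $435.17 = $705.26
Taxable wages = $6,069.34 − $705.26 = $5,364.08
State withholding: $5,364.08 × 0.0458 = $245.67
Local income tax: $5,364.08 × 0.0089 = $47.74
Federal withholding: $5,364.08 × 0.19 = $1,019.18
State disability insurance: $6,069.34 × 0.014 = $84.97
Medicare: $6,069.34 × 0.03 = $182.08
Social Security tax: $6,069.34 × 0.053 = $321.68
Parking deduction: $43.40
Charity payroll deduction: $35.47
Total deductions = $270.09 + $435.17 + $245.67 + $47.74 + $1,019.18 + $84.97 + $182.08 + $321.68 + $43.40 + $35.47 = $2,685.45
Net pay = $6,069.34 − $2,685.45 = $3,383.89

$3,383.89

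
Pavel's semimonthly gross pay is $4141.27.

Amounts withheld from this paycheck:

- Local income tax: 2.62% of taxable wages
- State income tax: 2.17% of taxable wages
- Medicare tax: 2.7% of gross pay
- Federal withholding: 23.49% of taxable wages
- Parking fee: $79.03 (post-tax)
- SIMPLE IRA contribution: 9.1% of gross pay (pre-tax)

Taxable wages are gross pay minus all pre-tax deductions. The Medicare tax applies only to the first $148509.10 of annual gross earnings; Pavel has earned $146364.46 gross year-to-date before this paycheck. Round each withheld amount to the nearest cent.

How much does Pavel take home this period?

$2562.89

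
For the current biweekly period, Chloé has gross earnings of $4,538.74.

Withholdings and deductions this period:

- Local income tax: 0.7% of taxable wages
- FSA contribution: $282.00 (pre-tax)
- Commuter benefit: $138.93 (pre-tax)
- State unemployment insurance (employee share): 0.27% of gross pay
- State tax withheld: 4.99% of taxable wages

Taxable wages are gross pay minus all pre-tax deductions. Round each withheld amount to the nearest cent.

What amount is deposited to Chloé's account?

Commuter benefit: $138.93
FSA contribution: $282.00
Pre-tax total = $138.93 + $282.00 = $420.93
Taxable wages = $4,538.74 − $420.93 = $4,117.81
State tax withheld: $4,117.81 × 0.0499 = $205.48
Local income tax: $4,117.81 × 0.007 = $28.82
State unemployment insurance (employee share): $4,538.74 × 0.0027 = $12.25
Total deductions = $138.93 + $282.00 + $205.48 + $28.82 + $12.25 = $667.48
Net pay = $4,538.74 − $667.48 = $3,871.26

$3,871.26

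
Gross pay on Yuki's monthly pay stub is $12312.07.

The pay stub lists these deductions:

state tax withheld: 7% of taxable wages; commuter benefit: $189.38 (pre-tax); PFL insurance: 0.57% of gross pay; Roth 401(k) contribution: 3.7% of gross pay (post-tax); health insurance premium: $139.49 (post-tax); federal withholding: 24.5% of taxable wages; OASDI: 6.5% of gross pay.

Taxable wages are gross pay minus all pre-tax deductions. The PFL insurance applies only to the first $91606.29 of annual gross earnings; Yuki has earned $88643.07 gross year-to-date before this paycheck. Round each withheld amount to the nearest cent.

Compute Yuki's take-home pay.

$6891.83

Commuter benefit: $189.38
Taxable wages = $12312.07 − $189.38 = $12122.69
State tax withheld: $12122.69 × 0.07 = $848.59
Federal withholding: $12122.69 × 0.245 = $2970.06
OASDI: $12312.07 × 0.065 = $800.28
PFL insurance: only $91606.29 − $88643.07 = $2963.22 of this check is subject → $2963.22 × 0.0057 = $16.89
Roth 401(k) contribution: $12312.07 × 0.037 = $455.55
Health insurance premium: $139.49
Total deductions = $189.38 + $848.59 + $2970.06 + $800.28 + $16.89 + $455.55 + $139.49 = $5420.24
Net pay = $12312.07 − $5420.24 = $6891.83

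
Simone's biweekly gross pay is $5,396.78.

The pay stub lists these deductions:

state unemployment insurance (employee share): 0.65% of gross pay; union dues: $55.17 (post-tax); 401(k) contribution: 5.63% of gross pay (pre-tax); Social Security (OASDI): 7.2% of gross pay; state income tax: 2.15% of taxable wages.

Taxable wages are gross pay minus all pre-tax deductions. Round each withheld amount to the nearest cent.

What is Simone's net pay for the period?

401(k) contribution: $5,396.78 × 0.0563 = $303.84
Taxable wages = $5,396.78 − $303.84 = $5,092.94
State income tax: $5,092.94 × 0.0215 = $109.50
State unemployment insurance (employee share): $5,396.78 × 0.0065 = $35.08
Social Security (OASDI): $5,396.78 × 0.072 = $388.57
Union dues: $55.17
Total deductions = $303.84 + $109.50 + $35.08 + $388.57 + $55.17 = $892.16
Net pay = $5,396.78 − $892.16 = $4,504.62

$4,504.62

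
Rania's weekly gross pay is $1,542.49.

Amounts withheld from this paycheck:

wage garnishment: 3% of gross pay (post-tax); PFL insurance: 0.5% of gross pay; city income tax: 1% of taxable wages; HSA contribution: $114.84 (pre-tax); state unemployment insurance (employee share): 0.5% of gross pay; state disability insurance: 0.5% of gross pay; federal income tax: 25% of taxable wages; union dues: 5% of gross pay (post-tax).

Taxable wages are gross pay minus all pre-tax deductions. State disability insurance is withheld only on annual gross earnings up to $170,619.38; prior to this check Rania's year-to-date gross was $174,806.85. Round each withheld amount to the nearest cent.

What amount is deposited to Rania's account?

$917.65

HSA contribution: $114.84
Taxable wages = $1,542.49 − $114.84 = $1,427.65
Federal income tax: $1,427.65 × 0.25 = $356.91
City income tax: $1,427.65 × 0.01 = $14.28
State unemployment insurance (employee share): $1,542.49 × 0.005 = $7.71
PFL insurance: $1,542.49 × 0.005 = $7.71
State disability insurance: annual cap $170,619.38 already reached (YTD $174,806.85), so $0.00
Union dues: $1,542.49 × 0.05 = $77.12
Wage garnishment: $1,542.49 × 0.03 = $46.27
Total deductions = $114.84 + $356.91 + $14.28 + $7.71 + $7.71 + $0.00 + $77.12 + $46.27 = $624.84
Net pay = $1,542.49 − $624.84 = $917.65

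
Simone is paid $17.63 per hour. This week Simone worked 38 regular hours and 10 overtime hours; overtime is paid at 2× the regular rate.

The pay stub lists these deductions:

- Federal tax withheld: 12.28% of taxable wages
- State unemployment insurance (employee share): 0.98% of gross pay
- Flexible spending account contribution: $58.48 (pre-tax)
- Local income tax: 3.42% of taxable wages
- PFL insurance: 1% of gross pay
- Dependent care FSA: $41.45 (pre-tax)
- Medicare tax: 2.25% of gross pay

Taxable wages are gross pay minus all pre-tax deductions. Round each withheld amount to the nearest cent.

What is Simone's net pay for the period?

$734.50

Regular pay: 38 × $17.63 = $669.94
Overtime pay: 10 × $17.63 × 2 = $352.60
Gross pay = $669.94 + $352.60 = $1,022.54
Flexible spending account contribution: $58.48
Dependent care FSA: $41.45
Pre-tax total = $58.48 + $41.45 = $99.93
Taxable wages = $1,022.54 − $99.93 = $922.61
Federal tax withheld: $922.61 × 0.1228 = $113.30
Local income tax: $922.61 × 0.0342 = $31.55
State unemployment insurance (employee share): $1,022.54 × 0.0098 = $10.02
Medicare tax: $1,022.54 × 0.0225 = $23.01
PFL insurance: $1,022.54 × 0.01 = $10.23
Total deductions = $58.48 + $41.45 + $113.30 + $31.55 + $10.02 + $23.01 + $10.23 = $288.04
Net pay = $1,022.54 − $288.04 = $734.50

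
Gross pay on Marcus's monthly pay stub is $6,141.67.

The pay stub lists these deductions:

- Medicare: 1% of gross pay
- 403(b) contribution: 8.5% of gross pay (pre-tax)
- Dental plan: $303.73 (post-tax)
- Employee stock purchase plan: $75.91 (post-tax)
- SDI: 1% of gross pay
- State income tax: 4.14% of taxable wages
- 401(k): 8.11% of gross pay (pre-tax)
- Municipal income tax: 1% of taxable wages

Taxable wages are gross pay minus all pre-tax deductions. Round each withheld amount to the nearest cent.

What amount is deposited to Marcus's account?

401(k): $6,141.67 × 0.0811 = $498.09
403(b) contribution: $6,141.67 × 0.085 = $522.04
Pre-tax total = $498.09 + $522.04 = $1,020.13
Taxable wages = $6,141.67 − $1,020.13 = $5,121.54
Municipal income tax: $5,121.54 × 0.01 = $51.22
State income tax: $5,121.54 × 0.0414 = $212.03
Medicare: $6,141.67 × 0.01 = $61.42
SDI: $6,141.67 × 0.01 = $61.42
Dental plan: $303.73
Employee stock purchase plan: $75.91
Total deductions = $498.09 + $522.04 + $51.22 + $212.03 + $61.42 + $61.42 + $303.73 + $75.91 = $1,785.86
Net pay = $6,141.67 − $1,785.86 = $4,355.81

$4,355.81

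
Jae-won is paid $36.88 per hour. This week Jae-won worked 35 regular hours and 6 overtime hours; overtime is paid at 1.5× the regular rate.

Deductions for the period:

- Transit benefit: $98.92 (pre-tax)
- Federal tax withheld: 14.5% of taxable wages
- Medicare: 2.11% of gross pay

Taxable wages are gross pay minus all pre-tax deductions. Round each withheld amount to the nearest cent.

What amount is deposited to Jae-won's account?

$1,268.61

Regular pay: 35 × $36.88 = $1,290.80
Overtime pay: 6 × $36.88 × 1.5 = $331.92
Gross pay = $1,290.80 + $331.92 = $1,622.72
Transit benefit: $98.92
Taxable wages = $1,622.72 − $98.92 = $1,523.80
Federal tax withheld: $1,523.80 × 0.145 = $220.95
Medicare: $1,622.72 × 0.0211 = $34.24
Total deductions = $98.92 + $220.95 + $34.24 = $354.11
Net pay = $1,622.72 − $354.11 = $1,268.61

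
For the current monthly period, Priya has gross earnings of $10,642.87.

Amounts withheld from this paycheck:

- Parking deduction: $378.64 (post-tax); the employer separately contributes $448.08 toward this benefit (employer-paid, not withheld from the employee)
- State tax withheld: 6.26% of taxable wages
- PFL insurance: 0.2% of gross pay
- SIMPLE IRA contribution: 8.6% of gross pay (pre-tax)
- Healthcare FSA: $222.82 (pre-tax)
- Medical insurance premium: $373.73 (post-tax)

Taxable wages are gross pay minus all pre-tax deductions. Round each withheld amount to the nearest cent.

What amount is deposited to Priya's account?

$8,136.10

Healthcare FSA: $222.82
SIMPLE IRA contribution: $10,642.87 × 0.086 = $915.29
Pre-tax total = $222.82 + $915.29 = $1,138.11
Taxable wages = $10,642.87 − $1,138.11 = $9,504.76
State tax withheld: $9,504.76 × 0.0626 = $595.00
PFL insurance: $10,642.87 × 0.002 = $21.29
Medical insurance premium: $373.73
Parking deduction: $378.64
(Employer's $448.08 toward parking deduction is not withheld from the employee.)
Total deductions = $222.82 + $915.29 + $595.00 + $21.29 + $373.73 + $378.64 = $2,506.77
Net pay = $10,642.87 − $2,506.77 = $8,136.10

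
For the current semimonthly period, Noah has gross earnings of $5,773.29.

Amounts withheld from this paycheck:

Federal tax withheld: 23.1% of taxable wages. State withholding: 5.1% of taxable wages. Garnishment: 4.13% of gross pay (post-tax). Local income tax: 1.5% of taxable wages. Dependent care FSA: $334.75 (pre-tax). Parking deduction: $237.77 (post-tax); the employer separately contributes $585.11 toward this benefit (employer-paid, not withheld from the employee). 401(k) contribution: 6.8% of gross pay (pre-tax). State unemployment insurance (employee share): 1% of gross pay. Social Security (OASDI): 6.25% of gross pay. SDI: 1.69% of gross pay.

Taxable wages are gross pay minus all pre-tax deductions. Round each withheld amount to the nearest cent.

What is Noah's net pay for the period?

$2,554.97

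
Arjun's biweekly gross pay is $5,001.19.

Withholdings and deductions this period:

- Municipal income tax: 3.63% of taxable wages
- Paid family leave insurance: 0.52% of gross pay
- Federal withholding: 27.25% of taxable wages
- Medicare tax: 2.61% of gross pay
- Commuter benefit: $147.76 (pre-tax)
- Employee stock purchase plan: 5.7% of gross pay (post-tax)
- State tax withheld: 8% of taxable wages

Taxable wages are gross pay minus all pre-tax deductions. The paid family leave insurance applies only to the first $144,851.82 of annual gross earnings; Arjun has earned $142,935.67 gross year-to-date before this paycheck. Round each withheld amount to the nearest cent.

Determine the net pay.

$2,540.86

Commuter benefit: $147.76
Taxable wages = $5,001.19 − $147.76 = $4,853.43
Federal withholding: $4,853.43 × 0.2725 = $1,322.56
Municipal income tax: $4,853.43 × 0.0363 = $176.18
State tax withheld: $4,853.43 × 0.08 = $388.27
Medicare tax: $5,001.19 × 0.0261 = $130.53
Paid family leave insurance: only $144,851.82 − $142,935.67 = $1,916.15 of this check is subject → $1,916.15 × 0.0052 = $9.96
Employee stock purchase plan: $5,001.19 × 0.057 = $285.07
Total deductions = $147.76 + $1,322.56 + $176.18 + $388.27 + $130.53 + $9.96 + $285.07 = $2,460.33
Net pay = $5,001.19 − $2,460.33 = $2,540.86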